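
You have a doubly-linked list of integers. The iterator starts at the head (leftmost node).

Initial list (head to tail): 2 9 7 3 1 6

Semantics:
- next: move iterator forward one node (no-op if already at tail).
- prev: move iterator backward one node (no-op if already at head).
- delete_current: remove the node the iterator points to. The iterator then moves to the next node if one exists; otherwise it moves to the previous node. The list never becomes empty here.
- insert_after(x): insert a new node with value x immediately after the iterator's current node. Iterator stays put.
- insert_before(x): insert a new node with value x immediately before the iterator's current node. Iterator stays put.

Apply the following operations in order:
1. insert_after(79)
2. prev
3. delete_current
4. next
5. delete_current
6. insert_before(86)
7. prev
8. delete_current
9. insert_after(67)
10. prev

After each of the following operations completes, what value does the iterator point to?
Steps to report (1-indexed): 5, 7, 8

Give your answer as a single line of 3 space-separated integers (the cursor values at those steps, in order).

Answer: 7 86 7

Derivation:
After 1 (insert_after(79)): list=[2, 79, 9, 7, 3, 1, 6] cursor@2
After 2 (prev): list=[2, 79, 9, 7, 3, 1, 6] cursor@2
After 3 (delete_current): list=[79, 9, 7, 3, 1, 6] cursor@79
After 4 (next): list=[79, 9, 7, 3, 1, 6] cursor@9
After 5 (delete_current): list=[79, 7, 3, 1, 6] cursor@7
After 6 (insert_before(86)): list=[79, 86, 7, 3, 1, 6] cursor@7
After 7 (prev): list=[79, 86, 7, 3, 1, 6] cursor@86
After 8 (delete_current): list=[79, 7, 3, 1, 6] cursor@7
After 9 (insert_after(67)): list=[79, 7, 67, 3, 1, 6] cursor@7
After 10 (prev): list=[79, 7, 67, 3, 1, 6] cursor@79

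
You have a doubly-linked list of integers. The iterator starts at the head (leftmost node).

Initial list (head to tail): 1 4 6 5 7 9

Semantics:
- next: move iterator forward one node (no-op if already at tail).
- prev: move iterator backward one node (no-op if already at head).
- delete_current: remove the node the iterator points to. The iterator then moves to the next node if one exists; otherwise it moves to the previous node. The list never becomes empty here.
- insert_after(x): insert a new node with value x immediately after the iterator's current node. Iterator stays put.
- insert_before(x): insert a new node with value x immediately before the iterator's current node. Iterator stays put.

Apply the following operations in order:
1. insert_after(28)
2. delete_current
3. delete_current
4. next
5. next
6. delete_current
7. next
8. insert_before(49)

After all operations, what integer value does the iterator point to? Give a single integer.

After 1 (insert_after(28)): list=[1, 28, 4, 6, 5, 7, 9] cursor@1
After 2 (delete_current): list=[28, 4, 6, 5, 7, 9] cursor@28
After 3 (delete_current): list=[4, 6, 5, 7, 9] cursor@4
After 4 (next): list=[4, 6, 5, 7, 9] cursor@6
After 5 (next): list=[4, 6, 5, 7, 9] cursor@5
After 6 (delete_current): list=[4, 6, 7, 9] cursor@7
After 7 (next): list=[4, 6, 7, 9] cursor@9
After 8 (insert_before(49)): list=[4, 6, 7, 49, 9] cursor@9

Answer: 9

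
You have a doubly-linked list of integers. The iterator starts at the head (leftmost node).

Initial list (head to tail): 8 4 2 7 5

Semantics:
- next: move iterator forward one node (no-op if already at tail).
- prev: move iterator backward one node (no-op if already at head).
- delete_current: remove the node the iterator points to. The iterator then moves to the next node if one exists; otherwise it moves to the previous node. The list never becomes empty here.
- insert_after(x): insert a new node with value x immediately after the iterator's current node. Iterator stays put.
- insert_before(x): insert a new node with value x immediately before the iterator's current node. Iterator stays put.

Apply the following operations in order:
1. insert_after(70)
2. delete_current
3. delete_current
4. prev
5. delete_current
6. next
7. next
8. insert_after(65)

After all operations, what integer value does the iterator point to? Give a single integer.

Answer: 5

Derivation:
After 1 (insert_after(70)): list=[8, 70, 4, 2, 7, 5] cursor@8
After 2 (delete_current): list=[70, 4, 2, 7, 5] cursor@70
After 3 (delete_current): list=[4, 2, 7, 5] cursor@4
After 4 (prev): list=[4, 2, 7, 5] cursor@4
After 5 (delete_current): list=[2, 7, 5] cursor@2
After 6 (next): list=[2, 7, 5] cursor@7
After 7 (next): list=[2, 7, 5] cursor@5
After 8 (insert_after(65)): list=[2, 7, 5, 65] cursor@5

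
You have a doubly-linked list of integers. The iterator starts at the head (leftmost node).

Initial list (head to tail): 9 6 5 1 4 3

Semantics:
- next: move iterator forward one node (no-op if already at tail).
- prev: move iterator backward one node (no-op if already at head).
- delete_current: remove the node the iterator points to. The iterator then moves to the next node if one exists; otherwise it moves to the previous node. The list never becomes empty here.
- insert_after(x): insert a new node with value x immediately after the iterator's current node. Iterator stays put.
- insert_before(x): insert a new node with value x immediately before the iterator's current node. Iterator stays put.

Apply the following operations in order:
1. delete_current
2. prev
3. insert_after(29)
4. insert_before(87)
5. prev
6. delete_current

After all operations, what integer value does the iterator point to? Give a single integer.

After 1 (delete_current): list=[6, 5, 1, 4, 3] cursor@6
After 2 (prev): list=[6, 5, 1, 4, 3] cursor@6
After 3 (insert_after(29)): list=[6, 29, 5, 1, 4, 3] cursor@6
After 4 (insert_before(87)): list=[87, 6, 29, 5, 1, 4, 3] cursor@6
After 5 (prev): list=[87, 6, 29, 5, 1, 4, 3] cursor@87
After 6 (delete_current): list=[6, 29, 5, 1, 4, 3] cursor@6

Answer: 6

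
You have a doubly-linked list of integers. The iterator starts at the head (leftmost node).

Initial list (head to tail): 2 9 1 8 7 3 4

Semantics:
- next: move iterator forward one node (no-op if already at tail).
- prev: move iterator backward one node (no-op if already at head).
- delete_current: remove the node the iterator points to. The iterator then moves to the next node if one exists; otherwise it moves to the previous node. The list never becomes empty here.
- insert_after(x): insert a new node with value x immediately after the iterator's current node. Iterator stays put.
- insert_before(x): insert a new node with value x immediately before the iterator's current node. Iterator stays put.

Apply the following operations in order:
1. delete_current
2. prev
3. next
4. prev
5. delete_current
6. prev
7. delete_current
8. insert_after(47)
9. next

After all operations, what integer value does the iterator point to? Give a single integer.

Answer: 47

Derivation:
After 1 (delete_current): list=[9, 1, 8, 7, 3, 4] cursor@9
After 2 (prev): list=[9, 1, 8, 7, 3, 4] cursor@9
After 3 (next): list=[9, 1, 8, 7, 3, 4] cursor@1
After 4 (prev): list=[9, 1, 8, 7, 3, 4] cursor@9
After 5 (delete_current): list=[1, 8, 7, 3, 4] cursor@1
After 6 (prev): list=[1, 8, 7, 3, 4] cursor@1
After 7 (delete_current): list=[8, 7, 3, 4] cursor@8
After 8 (insert_after(47)): list=[8, 47, 7, 3, 4] cursor@8
After 9 (next): list=[8, 47, 7, 3, 4] cursor@47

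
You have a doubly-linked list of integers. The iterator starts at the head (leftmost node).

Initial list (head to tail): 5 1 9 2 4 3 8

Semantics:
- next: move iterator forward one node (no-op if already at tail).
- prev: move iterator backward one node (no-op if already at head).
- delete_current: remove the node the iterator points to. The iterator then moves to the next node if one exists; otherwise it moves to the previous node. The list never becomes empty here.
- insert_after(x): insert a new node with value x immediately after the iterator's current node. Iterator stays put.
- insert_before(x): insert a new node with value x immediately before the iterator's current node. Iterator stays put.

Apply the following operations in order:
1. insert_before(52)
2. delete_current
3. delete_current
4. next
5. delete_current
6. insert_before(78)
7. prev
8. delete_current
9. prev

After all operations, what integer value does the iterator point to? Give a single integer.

After 1 (insert_before(52)): list=[52, 5, 1, 9, 2, 4, 3, 8] cursor@5
After 2 (delete_current): list=[52, 1, 9, 2, 4, 3, 8] cursor@1
After 3 (delete_current): list=[52, 9, 2, 4, 3, 8] cursor@9
After 4 (next): list=[52, 9, 2, 4, 3, 8] cursor@2
After 5 (delete_current): list=[52, 9, 4, 3, 8] cursor@4
After 6 (insert_before(78)): list=[52, 9, 78, 4, 3, 8] cursor@4
After 7 (prev): list=[52, 9, 78, 4, 3, 8] cursor@78
After 8 (delete_current): list=[52, 9, 4, 3, 8] cursor@4
After 9 (prev): list=[52, 9, 4, 3, 8] cursor@9

Answer: 9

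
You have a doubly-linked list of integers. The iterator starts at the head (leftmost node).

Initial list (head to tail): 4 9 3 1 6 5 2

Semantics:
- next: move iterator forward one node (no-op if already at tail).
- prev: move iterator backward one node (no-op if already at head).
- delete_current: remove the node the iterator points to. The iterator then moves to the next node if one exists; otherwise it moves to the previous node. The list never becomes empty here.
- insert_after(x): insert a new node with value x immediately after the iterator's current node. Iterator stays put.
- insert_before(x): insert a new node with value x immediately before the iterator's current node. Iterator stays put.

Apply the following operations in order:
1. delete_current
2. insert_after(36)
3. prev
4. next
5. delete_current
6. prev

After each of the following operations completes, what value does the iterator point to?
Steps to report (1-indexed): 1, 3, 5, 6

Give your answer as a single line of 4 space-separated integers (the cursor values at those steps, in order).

After 1 (delete_current): list=[9, 3, 1, 6, 5, 2] cursor@9
After 2 (insert_after(36)): list=[9, 36, 3, 1, 6, 5, 2] cursor@9
After 3 (prev): list=[9, 36, 3, 1, 6, 5, 2] cursor@9
After 4 (next): list=[9, 36, 3, 1, 6, 5, 2] cursor@36
After 5 (delete_current): list=[9, 3, 1, 6, 5, 2] cursor@3
After 6 (prev): list=[9, 3, 1, 6, 5, 2] cursor@9

Answer: 9 9 3 9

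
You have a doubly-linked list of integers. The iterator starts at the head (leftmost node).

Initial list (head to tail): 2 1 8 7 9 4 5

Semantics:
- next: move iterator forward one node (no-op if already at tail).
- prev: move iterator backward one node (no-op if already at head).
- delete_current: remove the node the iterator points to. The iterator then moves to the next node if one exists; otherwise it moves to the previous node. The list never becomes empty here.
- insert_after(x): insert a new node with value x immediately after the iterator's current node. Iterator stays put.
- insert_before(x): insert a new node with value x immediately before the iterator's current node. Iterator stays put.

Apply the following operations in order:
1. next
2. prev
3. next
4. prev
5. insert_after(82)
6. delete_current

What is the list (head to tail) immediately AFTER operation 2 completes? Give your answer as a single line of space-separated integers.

Answer: 2 1 8 7 9 4 5

Derivation:
After 1 (next): list=[2, 1, 8, 7, 9, 4, 5] cursor@1
After 2 (prev): list=[2, 1, 8, 7, 9, 4, 5] cursor@2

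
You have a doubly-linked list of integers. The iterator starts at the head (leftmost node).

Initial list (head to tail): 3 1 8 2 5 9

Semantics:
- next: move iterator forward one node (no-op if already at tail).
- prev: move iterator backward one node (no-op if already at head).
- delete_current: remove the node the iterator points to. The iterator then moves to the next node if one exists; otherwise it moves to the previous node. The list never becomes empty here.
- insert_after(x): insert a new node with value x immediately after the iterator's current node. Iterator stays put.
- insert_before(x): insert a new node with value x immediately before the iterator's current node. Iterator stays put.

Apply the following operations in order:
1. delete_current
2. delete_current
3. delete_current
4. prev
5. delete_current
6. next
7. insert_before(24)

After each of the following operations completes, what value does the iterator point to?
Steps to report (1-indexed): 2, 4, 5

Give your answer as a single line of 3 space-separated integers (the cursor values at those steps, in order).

After 1 (delete_current): list=[1, 8, 2, 5, 9] cursor@1
After 2 (delete_current): list=[8, 2, 5, 9] cursor@8
After 3 (delete_current): list=[2, 5, 9] cursor@2
After 4 (prev): list=[2, 5, 9] cursor@2
After 5 (delete_current): list=[5, 9] cursor@5
After 6 (next): list=[5, 9] cursor@9
After 7 (insert_before(24)): list=[5, 24, 9] cursor@9

Answer: 8 2 5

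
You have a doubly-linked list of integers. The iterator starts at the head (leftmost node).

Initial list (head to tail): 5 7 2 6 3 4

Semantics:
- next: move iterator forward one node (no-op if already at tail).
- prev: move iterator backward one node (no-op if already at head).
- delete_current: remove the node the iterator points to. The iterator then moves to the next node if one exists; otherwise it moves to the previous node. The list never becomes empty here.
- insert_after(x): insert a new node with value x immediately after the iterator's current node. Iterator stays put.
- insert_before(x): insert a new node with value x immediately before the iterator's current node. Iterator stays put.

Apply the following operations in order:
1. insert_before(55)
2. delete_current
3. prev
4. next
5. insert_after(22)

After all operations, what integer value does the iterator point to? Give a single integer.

Answer: 7

Derivation:
After 1 (insert_before(55)): list=[55, 5, 7, 2, 6, 3, 4] cursor@5
After 2 (delete_current): list=[55, 7, 2, 6, 3, 4] cursor@7
After 3 (prev): list=[55, 7, 2, 6, 3, 4] cursor@55
After 4 (next): list=[55, 7, 2, 6, 3, 4] cursor@7
After 5 (insert_after(22)): list=[55, 7, 22, 2, 6, 3, 4] cursor@7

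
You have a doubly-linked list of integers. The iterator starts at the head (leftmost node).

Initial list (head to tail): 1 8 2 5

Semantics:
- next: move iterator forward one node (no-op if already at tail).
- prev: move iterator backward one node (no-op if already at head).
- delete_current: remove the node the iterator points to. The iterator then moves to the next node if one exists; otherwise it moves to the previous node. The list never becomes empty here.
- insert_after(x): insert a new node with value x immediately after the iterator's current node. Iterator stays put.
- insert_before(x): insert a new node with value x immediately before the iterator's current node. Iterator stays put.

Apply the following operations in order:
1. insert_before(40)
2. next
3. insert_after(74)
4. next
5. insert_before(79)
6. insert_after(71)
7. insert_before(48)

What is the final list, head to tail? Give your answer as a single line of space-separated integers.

After 1 (insert_before(40)): list=[40, 1, 8, 2, 5] cursor@1
After 2 (next): list=[40, 1, 8, 2, 5] cursor@8
After 3 (insert_after(74)): list=[40, 1, 8, 74, 2, 5] cursor@8
After 4 (next): list=[40, 1, 8, 74, 2, 5] cursor@74
After 5 (insert_before(79)): list=[40, 1, 8, 79, 74, 2, 5] cursor@74
After 6 (insert_after(71)): list=[40, 1, 8, 79, 74, 71, 2, 5] cursor@74
After 7 (insert_before(48)): list=[40, 1, 8, 79, 48, 74, 71, 2, 5] cursor@74

Answer: 40 1 8 79 48 74 71 2 5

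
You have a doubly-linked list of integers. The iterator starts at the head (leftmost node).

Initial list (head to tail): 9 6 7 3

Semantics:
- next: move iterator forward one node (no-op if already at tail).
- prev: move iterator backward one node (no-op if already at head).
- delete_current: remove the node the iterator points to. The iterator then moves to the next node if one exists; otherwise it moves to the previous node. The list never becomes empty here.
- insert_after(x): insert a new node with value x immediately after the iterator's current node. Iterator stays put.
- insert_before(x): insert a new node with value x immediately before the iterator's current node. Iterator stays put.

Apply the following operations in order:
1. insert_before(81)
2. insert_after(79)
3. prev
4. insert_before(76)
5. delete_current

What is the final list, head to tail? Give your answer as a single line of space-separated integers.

Answer: 76 9 79 6 7 3

Derivation:
After 1 (insert_before(81)): list=[81, 9, 6, 7, 3] cursor@9
After 2 (insert_after(79)): list=[81, 9, 79, 6, 7, 3] cursor@9
After 3 (prev): list=[81, 9, 79, 6, 7, 3] cursor@81
After 4 (insert_before(76)): list=[76, 81, 9, 79, 6, 7, 3] cursor@81
After 5 (delete_current): list=[76, 9, 79, 6, 7, 3] cursor@9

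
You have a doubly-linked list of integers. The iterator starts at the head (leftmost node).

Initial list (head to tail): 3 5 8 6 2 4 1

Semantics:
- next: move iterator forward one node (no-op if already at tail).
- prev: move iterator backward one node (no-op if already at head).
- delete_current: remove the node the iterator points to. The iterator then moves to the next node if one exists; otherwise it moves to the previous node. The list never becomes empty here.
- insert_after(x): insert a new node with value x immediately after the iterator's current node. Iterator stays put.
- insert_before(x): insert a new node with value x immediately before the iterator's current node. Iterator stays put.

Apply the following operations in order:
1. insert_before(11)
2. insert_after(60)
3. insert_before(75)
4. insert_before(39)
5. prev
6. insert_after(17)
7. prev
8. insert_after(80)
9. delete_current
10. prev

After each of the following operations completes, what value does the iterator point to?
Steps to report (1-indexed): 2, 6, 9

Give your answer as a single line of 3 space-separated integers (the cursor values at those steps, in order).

Answer: 3 39 80

Derivation:
After 1 (insert_before(11)): list=[11, 3, 5, 8, 6, 2, 4, 1] cursor@3
After 2 (insert_after(60)): list=[11, 3, 60, 5, 8, 6, 2, 4, 1] cursor@3
After 3 (insert_before(75)): list=[11, 75, 3, 60, 5, 8, 6, 2, 4, 1] cursor@3
After 4 (insert_before(39)): list=[11, 75, 39, 3, 60, 5, 8, 6, 2, 4, 1] cursor@3
After 5 (prev): list=[11, 75, 39, 3, 60, 5, 8, 6, 2, 4, 1] cursor@39
After 6 (insert_after(17)): list=[11, 75, 39, 17, 3, 60, 5, 8, 6, 2, 4, 1] cursor@39
After 7 (prev): list=[11, 75, 39, 17, 3, 60, 5, 8, 6, 2, 4, 1] cursor@75
After 8 (insert_after(80)): list=[11, 75, 80, 39, 17, 3, 60, 5, 8, 6, 2, 4, 1] cursor@75
After 9 (delete_current): list=[11, 80, 39, 17, 3, 60, 5, 8, 6, 2, 4, 1] cursor@80
After 10 (prev): list=[11, 80, 39, 17, 3, 60, 5, 8, 6, 2, 4, 1] cursor@11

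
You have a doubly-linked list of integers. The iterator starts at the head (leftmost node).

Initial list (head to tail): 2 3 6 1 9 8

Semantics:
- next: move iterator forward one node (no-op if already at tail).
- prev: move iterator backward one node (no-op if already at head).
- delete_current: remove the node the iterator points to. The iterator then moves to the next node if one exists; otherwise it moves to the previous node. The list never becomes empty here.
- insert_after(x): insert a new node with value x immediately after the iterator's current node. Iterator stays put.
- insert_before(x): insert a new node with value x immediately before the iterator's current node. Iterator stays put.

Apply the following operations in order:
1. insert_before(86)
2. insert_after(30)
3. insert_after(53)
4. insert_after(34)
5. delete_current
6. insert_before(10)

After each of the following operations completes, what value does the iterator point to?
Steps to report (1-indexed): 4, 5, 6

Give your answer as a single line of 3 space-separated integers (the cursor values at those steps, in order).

Answer: 2 34 34

Derivation:
After 1 (insert_before(86)): list=[86, 2, 3, 6, 1, 9, 8] cursor@2
After 2 (insert_after(30)): list=[86, 2, 30, 3, 6, 1, 9, 8] cursor@2
After 3 (insert_after(53)): list=[86, 2, 53, 30, 3, 6, 1, 9, 8] cursor@2
After 4 (insert_after(34)): list=[86, 2, 34, 53, 30, 3, 6, 1, 9, 8] cursor@2
After 5 (delete_current): list=[86, 34, 53, 30, 3, 6, 1, 9, 8] cursor@34
After 6 (insert_before(10)): list=[86, 10, 34, 53, 30, 3, 6, 1, 9, 8] cursor@34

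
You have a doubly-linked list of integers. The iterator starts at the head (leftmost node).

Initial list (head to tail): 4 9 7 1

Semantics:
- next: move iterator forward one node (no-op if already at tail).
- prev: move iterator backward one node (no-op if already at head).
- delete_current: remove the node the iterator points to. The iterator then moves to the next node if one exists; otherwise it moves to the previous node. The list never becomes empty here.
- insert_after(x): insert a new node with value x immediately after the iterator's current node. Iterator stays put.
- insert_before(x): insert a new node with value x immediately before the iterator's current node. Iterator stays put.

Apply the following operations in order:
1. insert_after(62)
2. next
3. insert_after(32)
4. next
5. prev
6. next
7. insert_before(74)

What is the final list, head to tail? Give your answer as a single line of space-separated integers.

Answer: 4 62 74 32 9 7 1

Derivation:
After 1 (insert_after(62)): list=[4, 62, 9, 7, 1] cursor@4
After 2 (next): list=[4, 62, 9, 7, 1] cursor@62
After 3 (insert_after(32)): list=[4, 62, 32, 9, 7, 1] cursor@62
After 4 (next): list=[4, 62, 32, 9, 7, 1] cursor@32
After 5 (prev): list=[4, 62, 32, 9, 7, 1] cursor@62
After 6 (next): list=[4, 62, 32, 9, 7, 1] cursor@32
After 7 (insert_before(74)): list=[4, 62, 74, 32, 9, 7, 1] cursor@32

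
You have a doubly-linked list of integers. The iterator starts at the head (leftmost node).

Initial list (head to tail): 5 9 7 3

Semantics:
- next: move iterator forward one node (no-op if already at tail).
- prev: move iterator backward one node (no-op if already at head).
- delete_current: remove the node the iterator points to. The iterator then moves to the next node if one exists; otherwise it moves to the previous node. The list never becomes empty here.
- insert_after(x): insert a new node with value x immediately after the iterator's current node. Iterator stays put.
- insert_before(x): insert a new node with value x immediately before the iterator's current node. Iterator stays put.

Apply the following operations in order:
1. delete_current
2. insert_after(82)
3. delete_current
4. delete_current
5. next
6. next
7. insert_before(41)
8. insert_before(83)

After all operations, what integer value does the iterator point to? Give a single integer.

Answer: 3

Derivation:
After 1 (delete_current): list=[9, 7, 3] cursor@9
After 2 (insert_after(82)): list=[9, 82, 7, 3] cursor@9
After 3 (delete_current): list=[82, 7, 3] cursor@82
After 4 (delete_current): list=[7, 3] cursor@7
After 5 (next): list=[7, 3] cursor@3
After 6 (next): list=[7, 3] cursor@3
After 7 (insert_before(41)): list=[7, 41, 3] cursor@3
After 8 (insert_before(83)): list=[7, 41, 83, 3] cursor@3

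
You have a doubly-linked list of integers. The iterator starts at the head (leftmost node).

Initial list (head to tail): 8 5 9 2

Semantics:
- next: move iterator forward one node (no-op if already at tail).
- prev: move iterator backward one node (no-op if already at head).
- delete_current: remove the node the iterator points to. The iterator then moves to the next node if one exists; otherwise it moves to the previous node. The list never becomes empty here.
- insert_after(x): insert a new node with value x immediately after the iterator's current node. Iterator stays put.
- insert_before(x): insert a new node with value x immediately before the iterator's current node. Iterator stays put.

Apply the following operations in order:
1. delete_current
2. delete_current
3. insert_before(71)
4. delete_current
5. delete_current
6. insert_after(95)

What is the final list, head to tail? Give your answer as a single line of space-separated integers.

After 1 (delete_current): list=[5, 9, 2] cursor@5
After 2 (delete_current): list=[9, 2] cursor@9
After 3 (insert_before(71)): list=[71, 9, 2] cursor@9
After 4 (delete_current): list=[71, 2] cursor@2
After 5 (delete_current): list=[71] cursor@71
After 6 (insert_after(95)): list=[71, 95] cursor@71

Answer: 71 95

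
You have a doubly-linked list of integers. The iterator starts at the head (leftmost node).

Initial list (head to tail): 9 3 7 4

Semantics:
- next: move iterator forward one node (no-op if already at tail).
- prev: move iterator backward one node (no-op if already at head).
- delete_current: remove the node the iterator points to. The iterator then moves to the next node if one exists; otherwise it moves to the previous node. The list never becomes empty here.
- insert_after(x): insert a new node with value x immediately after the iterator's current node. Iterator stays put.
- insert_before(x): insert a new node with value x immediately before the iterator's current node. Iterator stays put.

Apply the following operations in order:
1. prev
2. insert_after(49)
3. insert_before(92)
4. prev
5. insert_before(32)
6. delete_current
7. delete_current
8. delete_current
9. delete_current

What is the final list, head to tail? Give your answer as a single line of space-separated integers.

Answer: 32 7 4

Derivation:
After 1 (prev): list=[9, 3, 7, 4] cursor@9
After 2 (insert_after(49)): list=[9, 49, 3, 7, 4] cursor@9
After 3 (insert_before(92)): list=[92, 9, 49, 3, 7, 4] cursor@9
After 4 (prev): list=[92, 9, 49, 3, 7, 4] cursor@92
After 5 (insert_before(32)): list=[32, 92, 9, 49, 3, 7, 4] cursor@92
After 6 (delete_current): list=[32, 9, 49, 3, 7, 4] cursor@9
After 7 (delete_current): list=[32, 49, 3, 7, 4] cursor@49
After 8 (delete_current): list=[32, 3, 7, 4] cursor@3
After 9 (delete_current): list=[32, 7, 4] cursor@7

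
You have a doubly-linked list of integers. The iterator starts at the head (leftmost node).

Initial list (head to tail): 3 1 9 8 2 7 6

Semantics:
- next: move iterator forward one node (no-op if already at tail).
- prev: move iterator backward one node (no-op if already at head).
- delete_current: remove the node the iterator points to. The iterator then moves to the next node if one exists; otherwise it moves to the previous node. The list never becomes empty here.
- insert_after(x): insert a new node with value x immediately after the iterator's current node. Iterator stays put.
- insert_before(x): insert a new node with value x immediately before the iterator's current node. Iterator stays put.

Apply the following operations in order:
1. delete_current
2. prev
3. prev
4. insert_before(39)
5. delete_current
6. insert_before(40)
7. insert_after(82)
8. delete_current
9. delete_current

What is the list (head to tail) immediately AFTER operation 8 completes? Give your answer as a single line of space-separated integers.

After 1 (delete_current): list=[1, 9, 8, 2, 7, 6] cursor@1
After 2 (prev): list=[1, 9, 8, 2, 7, 6] cursor@1
After 3 (prev): list=[1, 9, 8, 2, 7, 6] cursor@1
After 4 (insert_before(39)): list=[39, 1, 9, 8, 2, 7, 6] cursor@1
After 5 (delete_current): list=[39, 9, 8, 2, 7, 6] cursor@9
After 6 (insert_before(40)): list=[39, 40, 9, 8, 2, 7, 6] cursor@9
After 7 (insert_after(82)): list=[39, 40, 9, 82, 8, 2, 7, 6] cursor@9
After 8 (delete_current): list=[39, 40, 82, 8, 2, 7, 6] cursor@82

Answer: 39 40 82 8 2 7 6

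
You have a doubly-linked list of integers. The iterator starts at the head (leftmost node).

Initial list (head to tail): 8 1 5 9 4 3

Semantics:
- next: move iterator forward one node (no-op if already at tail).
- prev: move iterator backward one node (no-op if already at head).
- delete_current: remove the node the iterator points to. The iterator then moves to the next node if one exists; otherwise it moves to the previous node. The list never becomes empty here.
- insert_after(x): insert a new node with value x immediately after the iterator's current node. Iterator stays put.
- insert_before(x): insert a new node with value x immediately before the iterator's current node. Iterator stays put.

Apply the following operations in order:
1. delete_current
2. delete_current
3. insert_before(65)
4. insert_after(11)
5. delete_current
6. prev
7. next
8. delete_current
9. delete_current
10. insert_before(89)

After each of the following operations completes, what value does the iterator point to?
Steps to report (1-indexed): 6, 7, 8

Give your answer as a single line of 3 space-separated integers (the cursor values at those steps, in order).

After 1 (delete_current): list=[1, 5, 9, 4, 3] cursor@1
After 2 (delete_current): list=[5, 9, 4, 3] cursor@5
After 3 (insert_before(65)): list=[65, 5, 9, 4, 3] cursor@5
After 4 (insert_after(11)): list=[65, 5, 11, 9, 4, 3] cursor@5
After 5 (delete_current): list=[65, 11, 9, 4, 3] cursor@11
After 6 (prev): list=[65, 11, 9, 4, 3] cursor@65
After 7 (next): list=[65, 11, 9, 4, 3] cursor@11
After 8 (delete_current): list=[65, 9, 4, 3] cursor@9
After 9 (delete_current): list=[65, 4, 3] cursor@4
After 10 (insert_before(89)): list=[65, 89, 4, 3] cursor@4

Answer: 65 11 9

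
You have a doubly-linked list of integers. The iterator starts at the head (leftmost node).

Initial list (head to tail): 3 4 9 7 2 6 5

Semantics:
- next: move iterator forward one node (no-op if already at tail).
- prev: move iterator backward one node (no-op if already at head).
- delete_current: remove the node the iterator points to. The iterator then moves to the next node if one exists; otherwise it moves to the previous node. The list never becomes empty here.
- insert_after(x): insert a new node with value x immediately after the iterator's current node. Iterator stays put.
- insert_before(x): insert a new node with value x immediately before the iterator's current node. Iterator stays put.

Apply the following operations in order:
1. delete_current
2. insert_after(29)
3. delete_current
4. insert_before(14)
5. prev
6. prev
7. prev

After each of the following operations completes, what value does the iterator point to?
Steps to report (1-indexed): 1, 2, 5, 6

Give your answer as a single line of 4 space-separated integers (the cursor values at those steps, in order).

After 1 (delete_current): list=[4, 9, 7, 2, 6, 5] cursor@4
After 2 (insert_after(29)): list=[4, 29, 9, 7, 2, 6, 5] cursor@4
After 3 (delete_current): list=[29, 9, 7, 2, 6, 5] cursor@29
After 4 (insert_before(14)): list=[14, 29, 9, 7, 2, 6, 5] cursor@29
After 5 (prev): list=[14, 29, 9, 7, 2, 6, 5] cursor@14
After 6 (prev): list=[14, 29, 9, 7, 2, 6, 5] cursor@14
After 7 (prev): list=[14, 29, 9, 7, 2, 6, 5] cursor@14

Answer: 4 4 14 14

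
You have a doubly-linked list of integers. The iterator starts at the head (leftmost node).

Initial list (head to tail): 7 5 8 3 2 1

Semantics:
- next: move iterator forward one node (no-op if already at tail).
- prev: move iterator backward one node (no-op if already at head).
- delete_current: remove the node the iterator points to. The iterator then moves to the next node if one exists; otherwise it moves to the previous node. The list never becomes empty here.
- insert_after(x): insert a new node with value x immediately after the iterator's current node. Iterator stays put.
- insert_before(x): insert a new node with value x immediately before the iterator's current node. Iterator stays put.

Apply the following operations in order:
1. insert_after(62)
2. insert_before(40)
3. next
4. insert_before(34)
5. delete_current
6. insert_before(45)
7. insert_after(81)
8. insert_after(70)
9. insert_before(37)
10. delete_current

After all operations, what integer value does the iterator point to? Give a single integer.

Answer: 70

Derivation:
After 1 (insert_after(62)): list=[7, 62, 5, 8, 3, 2, 1] cursor@7
After 2 (insert_before(40)): list=[40, 7, 62, 5, 8, 3, 2, 1] cursor@7
After 3 (next): list=[40, 7, 62, 5, 8, 3, 2, 1] cursor@62
After 4 (insert_before(34)): list=[40, 7, 34, 62, 5, 8, 3, 2, 1] cursor@62
After 5 (delete_current): list=[40, 7, 34, 5, 8, 3, 2, 1] cursor@5
After 6 (insert_before(45)): list=[40, 7, 34, 45, 5, 8, 3, 2, 1] cursor@5
After 7 (insert_after(81)): list=[40, 7, 34, 45, 5, 81, 8, 3, 2, 1] cursor@5
After 8 (insert_after(70)): list=[40, 7, 34, 45, 5, 70, 81, 8, 3, 2, 1] cursor@5
After 9 (insert_before(37)): list=[40, 7, 34, 45, 37, 5, 70, 81, 8, 3, 2, 1] cursor@5
After 10 (delete_current): list=[40, 7, 34, 45, 37, 70, 81, 8, 3, 2, 1] cursor@70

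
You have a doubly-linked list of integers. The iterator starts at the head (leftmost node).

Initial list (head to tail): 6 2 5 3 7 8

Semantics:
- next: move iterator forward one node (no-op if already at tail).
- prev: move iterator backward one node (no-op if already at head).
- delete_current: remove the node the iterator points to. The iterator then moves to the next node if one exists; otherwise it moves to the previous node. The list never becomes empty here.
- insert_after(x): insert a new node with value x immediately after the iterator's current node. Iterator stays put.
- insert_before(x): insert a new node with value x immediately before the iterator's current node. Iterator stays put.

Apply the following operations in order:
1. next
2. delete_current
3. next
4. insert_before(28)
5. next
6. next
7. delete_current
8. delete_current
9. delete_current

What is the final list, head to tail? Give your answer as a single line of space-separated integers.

Answer: 6 5 28

Derivation:
After 1 (next): list=[6, 2, 5, 3, 7, 8] cursor@2
After 2 (delete_current): list=[6, 5, 3, 7, 8] cursor@5
After 3 (next): list=[6, 5, 3, 7, 8] cursor@3
After 4 (insert_before(28)): list=[6, 5, 28, 3, 7, 8] cursor@3
After 5 (next): list=[6, 5, 28, 3, 7, 8] cursor@7
After 6 (next): list=[6, 5, 28, 3, 7, 8] cursor@8
After 7 (delete_current): list=[6, 5, 28, 3, 7] cursor@7
After 8 (delete_current): list=[6, 5, 28, 3] cursor@3
After 9 (delete_current): list=[6, 5, 28] cursor@28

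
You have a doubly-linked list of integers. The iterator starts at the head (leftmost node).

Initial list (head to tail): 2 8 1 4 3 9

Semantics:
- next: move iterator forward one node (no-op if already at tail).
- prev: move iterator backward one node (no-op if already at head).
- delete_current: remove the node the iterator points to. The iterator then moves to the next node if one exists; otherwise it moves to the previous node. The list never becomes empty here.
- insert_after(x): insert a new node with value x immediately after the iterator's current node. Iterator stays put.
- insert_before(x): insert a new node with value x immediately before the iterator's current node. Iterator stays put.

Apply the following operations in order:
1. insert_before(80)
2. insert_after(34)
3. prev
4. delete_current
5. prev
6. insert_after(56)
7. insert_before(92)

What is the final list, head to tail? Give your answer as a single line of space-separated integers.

After 1 (insert_before(80)): list=[80, 2, 8, 1, 4, 3, 9] cursor@2
After 2 (insert_after(34)): list=[80, 2, 34, 8, 1, 4, 3, 9] cursor@2
After 3 (prev): list=[80, 2, 34, 8, 1, 4, 3, 9] cursor@80
After 4 (delete_current): list=[2, 34, 8, 1, 4, 3, 9] cursor@2
After 5 (prev): list=[2, 34, 8, 1, 4, 3, 9] cursor@2
After 6 (insert_after(56)): list=[2, 56, 34, 8, 1, 4, 3, 9] cursor@2
After 7 (insert_before(92)): list=[92, 2, 56, 34, 8, 1, 4, 3, 9] cursor@2

Answer: 92 2 56 34 8 1 4 3 9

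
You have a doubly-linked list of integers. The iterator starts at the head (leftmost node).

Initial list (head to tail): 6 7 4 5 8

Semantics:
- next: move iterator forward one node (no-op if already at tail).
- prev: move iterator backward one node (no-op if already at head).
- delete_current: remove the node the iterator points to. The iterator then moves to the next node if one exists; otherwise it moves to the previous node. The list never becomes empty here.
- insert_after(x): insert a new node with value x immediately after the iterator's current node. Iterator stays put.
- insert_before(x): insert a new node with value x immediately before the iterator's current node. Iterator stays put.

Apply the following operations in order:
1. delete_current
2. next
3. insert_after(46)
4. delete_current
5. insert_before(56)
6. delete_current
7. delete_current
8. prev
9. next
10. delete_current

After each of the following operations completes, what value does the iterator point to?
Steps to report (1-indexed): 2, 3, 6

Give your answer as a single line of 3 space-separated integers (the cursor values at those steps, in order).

Answer: 4 4 5

Derivation:
After 1 (delete_current): list=[7, 4, 5, 8] cursor@7
After 2 (next): list=[7, 4, 5, 8] cursor@4
After 3 (insert_after(46)): list=[7, 4, 46, 5, 8] cursor@4
After 4 (delete_current): list=[7, 46, 5, 8] cursor@46
After 5 (insert_before(56)): list=[7, 56, 46, 5, 8] cursor@46
After 6 (delete_current): list=[7, 56, 5, 8] cursor@5
After 7 (delete_current): list=[7, 56, 8] cursor@8
After 8 (prev): list=[7, 56, 8] cursor@56
After 9 (next): list=[7, 56, 8] cursor@8
After 10 (delete_current): list=[7, 56] cursor@56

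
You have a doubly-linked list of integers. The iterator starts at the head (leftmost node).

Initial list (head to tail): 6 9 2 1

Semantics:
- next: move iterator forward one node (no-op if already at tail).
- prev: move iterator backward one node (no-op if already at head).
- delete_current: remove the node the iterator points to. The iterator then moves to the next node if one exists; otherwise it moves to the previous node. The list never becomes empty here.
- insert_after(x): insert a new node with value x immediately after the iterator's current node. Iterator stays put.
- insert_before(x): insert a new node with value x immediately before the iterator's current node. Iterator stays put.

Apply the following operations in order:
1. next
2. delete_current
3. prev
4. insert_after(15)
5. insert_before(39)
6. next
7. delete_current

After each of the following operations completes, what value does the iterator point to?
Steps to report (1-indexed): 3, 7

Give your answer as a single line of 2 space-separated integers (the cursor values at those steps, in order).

Answer: 6 2

Derivation:
After 1 (next): list=[6, 9, 2, 1] cursor@9
After 2 (delete_current): list=[6, 2, 1] cursor@2
After 3 (prev): list=[6, 2, 1] cursor@6
After 4 (insert_after(15)): list=[6, 15, 2, 1] cursor@6
After 5 (insert_before(39)): list=[39, 6, 15, 2, 1] cursor@6
After 6 (next): list=[39, 6, 15, 2, 1] cursor@15
After 7 (delete_current): list=[39, 6, 2, 1] cursor@2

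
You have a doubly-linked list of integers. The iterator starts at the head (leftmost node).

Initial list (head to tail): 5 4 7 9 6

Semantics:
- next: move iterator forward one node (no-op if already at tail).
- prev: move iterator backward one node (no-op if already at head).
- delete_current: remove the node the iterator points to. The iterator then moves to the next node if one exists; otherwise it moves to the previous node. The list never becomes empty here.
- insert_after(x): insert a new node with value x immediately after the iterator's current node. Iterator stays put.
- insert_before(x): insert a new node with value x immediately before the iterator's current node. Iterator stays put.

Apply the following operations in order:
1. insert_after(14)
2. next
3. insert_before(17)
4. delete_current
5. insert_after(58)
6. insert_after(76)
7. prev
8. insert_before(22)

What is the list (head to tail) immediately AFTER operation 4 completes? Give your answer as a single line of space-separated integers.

Answer: 5 17 4 7 9 6

Derivation:
After 1 (insert_after(14)): list=[5, 14, 4, 7, 9, 6] cursor@5
After 2 (next): list=[5, 14, 4, 7, 9, 6] cursor@14
After 3 (insert_before(17)): list=[5, 17, 14, 4, 7, 9, 6] cursor@14
After 4 (delete_current): list=[5, 17, 4, 7, 9, 6] cursor@4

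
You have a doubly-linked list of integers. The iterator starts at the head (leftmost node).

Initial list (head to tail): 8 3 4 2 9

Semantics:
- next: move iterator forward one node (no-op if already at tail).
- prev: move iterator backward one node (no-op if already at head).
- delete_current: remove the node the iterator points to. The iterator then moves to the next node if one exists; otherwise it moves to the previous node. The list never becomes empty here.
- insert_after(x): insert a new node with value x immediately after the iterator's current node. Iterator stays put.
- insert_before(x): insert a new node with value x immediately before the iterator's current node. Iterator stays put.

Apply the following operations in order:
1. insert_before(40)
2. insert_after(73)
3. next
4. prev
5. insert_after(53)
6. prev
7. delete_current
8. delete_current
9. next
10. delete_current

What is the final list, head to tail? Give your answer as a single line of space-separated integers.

Answer: 53 3 4 2 9

Derivation:
After 1 (insert_before(40)): list=[40, 8, 3, 4, 2, 9] cursor@8
After 2 (insert_after(73)): list=[40, 8, 73, 3, 4, 2, 9] cursor@8
After 3 (next): list=[40, 8, 73, 3, 4, 2, 9] cursor@73
After 4 (prev): list=[40, 8, 73, 3, 4, 2, 9] cursor@8
After 5 (insert_after(53)): list=[40, 8, 53, 73, 3, 4, 2, 9] cursor@8
After 6 (prev): list=[40, 8, 53, 73, 3, 4, 2, 9] cursor@40
After 7 (delete_current): list=[8, 53, 73, 3, 4, 2, 9] cursor@8
After 8 (delete_current): list=[53, 73, 3, 4, 2, 9] cursor@53
After 9 (next): list=[53, 73, 3, 4, 2, 9] cursor@73
After 10 (delete_current): list=[53, 3, 4, 2, 9] cursor@3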